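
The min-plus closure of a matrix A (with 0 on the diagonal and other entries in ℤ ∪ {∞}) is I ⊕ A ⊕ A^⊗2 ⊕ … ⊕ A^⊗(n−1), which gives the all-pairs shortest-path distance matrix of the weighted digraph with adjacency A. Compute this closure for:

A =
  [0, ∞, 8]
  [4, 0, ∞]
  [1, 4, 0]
Closure =
  [0, 12, 8]
  [4, 0, 12]
  [1, 4, 0]

This is the Floyd-Warshall all-pairs shortest-path computation. For each intermediate vertex k = 0, 1, …, 2, update dist[i][j] ← min(dist[i][j], dist[i][k] + dist[k][j]). The final matrix gives, for each (i, j), the minimum total weight of any directed path from i to j (possibly empty when i = j).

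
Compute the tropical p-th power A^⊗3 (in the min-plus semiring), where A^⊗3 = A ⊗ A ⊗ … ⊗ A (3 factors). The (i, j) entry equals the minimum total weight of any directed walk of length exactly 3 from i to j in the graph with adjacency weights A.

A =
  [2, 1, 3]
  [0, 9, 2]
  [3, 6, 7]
A^⊗3 =
  [3, 2, 4]
  [1, 3, 3]
  [4, 6, 6]

Each entry (A^⊗3)_ij equals the minimum over all length-3 walks i = v_0 → v_1 → … → v_3 = j of Σ_t A[v_t][v_{t+1}]. For example, for (i, j) = (0, 2) we minimise over 9 possible intermediate vertex sequences; the minimum is 4, attained along the walk 0 → 1 → 0 → 2.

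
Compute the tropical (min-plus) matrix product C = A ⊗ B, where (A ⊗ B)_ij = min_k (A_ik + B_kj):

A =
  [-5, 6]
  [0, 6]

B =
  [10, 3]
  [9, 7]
A ⊗ B =
  [5, -2]
  [10, 3]

Apply the min-plus product entry-by-entry:
  C[0][0] = min over k of (A[0][0] + B[0][0] = -5 + 10 = 5, A[0][1] + B[1][0] = 6 + 9 = 15) = 5 (attained at k = 0)
  C[0][1] = min over k of (A[0][0] + B[0][1] = -5 + 3 = -2, A[0][1] + B[1][1] = 6 + 7 = 13) = -2 (attained at k = 0)
  C[1][0] = min over k of (A[1][0] + B[0][0] = 0 + 10 = 10, A[1][1] + B[1][0] = 6 + 9 = 15) = 10 (attained at k = 0)
  C[1][1] = min over k of (A[1][0] + B[0][1] = 0 + 3 = 3, A[1][1] + B[1][1] = 6 + 7 = 13) = 3 (attained at k = 0)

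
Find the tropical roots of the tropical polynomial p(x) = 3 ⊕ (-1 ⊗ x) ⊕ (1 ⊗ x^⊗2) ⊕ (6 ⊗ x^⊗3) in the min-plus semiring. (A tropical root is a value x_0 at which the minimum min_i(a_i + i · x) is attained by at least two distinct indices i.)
Roots: {-5, -2, 4}

Each tropical root is a break point of the lower envelope of the lines y = a_i + i · x (there are 4 lines, with slopes 0, 1, ..., 3). Only the lines that attain the minimum somewhere contribute to roots; other lines are dominated. Here the surviving (envelope) indices are i = 3, i = 2, i = 1, i = 0.
Intersections between consecutive envelope lines give the roots: for adjacent envelope indices i < j the intersection is x = (a_i − a_j) / (j − i). Reading off the sorted break points: {-5, -2, 4}.
Verification: at each break x_0, at least two indices attain the minimum of min_i(a_i + i · x_0).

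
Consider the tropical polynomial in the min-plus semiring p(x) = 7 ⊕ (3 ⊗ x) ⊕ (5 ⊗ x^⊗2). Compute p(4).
p(4) = 7

A tropical monomial a ⊗ x^⊗i evaluates to a + i · x. Evaluating each term at x = 4:
  Term 0 contributes 7 + 0 · 4 = 7
  Term 1 contributes 3 + 1 · 4 = 7
  Term 2 contributes 5 + 2 · 4 = 13
p(4) = ⊕ of these = min[7, 7, 13] = 7.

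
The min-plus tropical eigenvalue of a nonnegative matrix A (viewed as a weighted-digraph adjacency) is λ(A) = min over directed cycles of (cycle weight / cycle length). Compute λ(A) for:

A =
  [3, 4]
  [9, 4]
λ(A) = 3

Enumerate directed cycles and compute their means (weight / length). Sample:
  cycle 0 → 0: weight = 3, length = 1, mean = 3/1 ≈ 3.000
  cycle 1 → 1: weight = 4, length = 1, mean = 4/1 ≈ 4.000
  cycle 0 → 1 → 0: weight = 13, length = 2, mean = 13/2 ≈ 6.500
  cycle 1 → 0 → 1: weight = 13, length = 2, mean = 13/2 ≈ 6.500
Minimum mean = 3.000, attained e.g. along the cycle 0 → 0 with weight 3 and length 1. So λ(A) = 3/1 = 3.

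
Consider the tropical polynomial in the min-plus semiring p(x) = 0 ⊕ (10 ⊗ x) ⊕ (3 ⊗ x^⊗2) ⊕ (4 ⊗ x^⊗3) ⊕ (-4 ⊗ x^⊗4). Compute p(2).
p(2) = 0

A tropical monomial a ⊗ x^⊗i evaluates to a + i · x. Evaluating each term at x = 2:
  Term 0 contributes 0 + 0 · 2 = 0
  Term 1 contributes 10 + 1 · 2 = 12
  Term 2 contributes 3 + 2 · 2 = 7
  Term 3 contributes 4 + 3 · 2 = 10
  Term 4 contributes -4 + 4 · 2 = 4
p(2) = ⊕ of these = min[0, 12, 7, 10, 4] = 0.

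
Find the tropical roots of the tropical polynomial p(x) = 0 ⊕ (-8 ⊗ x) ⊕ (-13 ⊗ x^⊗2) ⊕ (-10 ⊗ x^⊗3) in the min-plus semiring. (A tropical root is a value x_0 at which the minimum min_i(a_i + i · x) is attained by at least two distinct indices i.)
Roots: {-3, 5, 8}

Each tropical root is a break point of the lower envelope of the lines y = a_i + i · x (there are 4 lines, with slopes 0, 1, ..., 3). Only the lines that attain the minimum somewhere contribute to roots; other lines are dominated. Here the surviving (envelope) indices are i = 3, i = 2, i = 1, i = 0.
Intersections between consecutive envelope lines give the roots: for adjacent envelope indices i < j the intersection is x = (a_i − a_j) / (j − i). Reading off the sorted break points: {-3, 5, 8}.
Verification: at each break x_0, at least two indices attain the minimum of min_i(a_i + i · x_0).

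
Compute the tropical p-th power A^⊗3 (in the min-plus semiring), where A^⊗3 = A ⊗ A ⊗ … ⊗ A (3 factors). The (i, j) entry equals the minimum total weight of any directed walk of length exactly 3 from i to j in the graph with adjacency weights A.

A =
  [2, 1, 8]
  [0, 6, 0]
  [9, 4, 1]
A^⊗3 =
  [3, 2, 2]
  [1, 3, 1]
  [5, 5, 3]

Each entry (A^⊗3)_ij equals the minimum over all length-3 walks i = v_0 → v_1 → … → v_3 = j of Σ_t A[v_t][v_{t+1}]. For example, for (i, j) = (0, 2) we minimise over 9 possible intermediate vertex sequences; the minimum is 2, attained along the walk 0 → 1 → 2 → 2.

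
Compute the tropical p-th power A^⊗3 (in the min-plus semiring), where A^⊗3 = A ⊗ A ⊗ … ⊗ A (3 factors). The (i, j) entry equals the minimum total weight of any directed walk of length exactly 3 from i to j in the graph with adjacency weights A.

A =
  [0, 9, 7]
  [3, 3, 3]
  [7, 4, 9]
A^⊗3 =
  [0, 9, 7]
  [3, 9, 9]
  [7, 10, 10]

Each entry (A^⊗3)_ij equals the minimum over all length-3 walks i = v_0 → v_1 → … → v_3 = j of Σ_t A[v_t][v_{t+1}]. For example, for (i, j) = (0, 2) we minimise over 9 possible intermediate vertex sequences; the minimum is 7, attained along the walk 0 → 0 → 0 → 2.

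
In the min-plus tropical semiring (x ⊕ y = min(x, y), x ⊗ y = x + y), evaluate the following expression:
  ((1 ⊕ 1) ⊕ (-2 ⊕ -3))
((1 ⊕ 1) ⊕ (-2 ⊕ -3)) = -3

Expand innermost to outermost. Recall ⊕ takes the minimum of its arguments and ⊗ takes their sum. Working out the expression ((1 ⊕ 1) ⊕ (-2 ⊕ -3)) gives -3.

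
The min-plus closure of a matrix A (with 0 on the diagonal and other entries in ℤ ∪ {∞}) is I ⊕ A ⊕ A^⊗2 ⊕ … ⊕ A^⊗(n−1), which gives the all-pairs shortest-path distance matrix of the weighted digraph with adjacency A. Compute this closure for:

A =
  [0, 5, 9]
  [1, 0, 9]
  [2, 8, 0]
Closure =
  [0, 5, 9]
  [1, 0, 9]
  [2, 7, 0]

This is the Floyd-Warshall all-pairs shortest-path computation. For each intermediate vertex k = 0, 1, …, 2, update dist[i][j] ← min(dist[i][j], dist[i][k] + dist[k][j]). The final matrix gives, for each (i, j), the minimum total weight of any directed path from i to j (possibly empty when i = j).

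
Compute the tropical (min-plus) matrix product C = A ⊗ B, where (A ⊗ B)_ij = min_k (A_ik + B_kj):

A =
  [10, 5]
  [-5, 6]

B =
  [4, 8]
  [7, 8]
A ⊗ B =
  [12, 13]
  [-1, 3]

Apply the min-plus product entry-by-entry:
  C[0][0] = min over k of (A[0][0] + B[0][0] = 10 + 4 = 14, A[0][1] + B[1][0] = 5 + 7 = 12) = 12 (attained at k = 1)
  C[0][1] = min over k of (A[0][0] + B[0][1] = 10 + 8 = 18, A[0][1] + B[1][1] = 5 + 8 = 13) = 13 (attained at k = 1)
  C[1][0] = min over k of (A[1][0] + B[0][0] = -5 + 4 = -1, A[1][1] + B[1][0] = 6 + 7 = 13) = -1 (attained at k = 0)
  C[1][1] = min over k of (A[1][0] + B[0][1] = -5 + 8 = 3, A[1][1] + B[1][1] = 6 + 8 = 14) = 3 (attained at k = 0)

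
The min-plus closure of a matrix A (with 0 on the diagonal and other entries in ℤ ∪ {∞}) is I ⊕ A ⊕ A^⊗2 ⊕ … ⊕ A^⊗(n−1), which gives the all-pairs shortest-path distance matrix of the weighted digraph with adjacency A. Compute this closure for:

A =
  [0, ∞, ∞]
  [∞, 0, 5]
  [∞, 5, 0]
Closure =
  [0, ∞, ∞]
  [∞, 0, 5]
  [∞, 5, 0]

This is the Floyd-Warshall all-pairs shortest-path computation. For each intermediate vertex k = 0, 1, …, 2, update dist[i][j] ← min(dist[i][j], dist[i][k] + dist[k][j]). The final matrix gives, for each (i, j), the minimum total weight of any directed path from i to j (possibly empty when i = j).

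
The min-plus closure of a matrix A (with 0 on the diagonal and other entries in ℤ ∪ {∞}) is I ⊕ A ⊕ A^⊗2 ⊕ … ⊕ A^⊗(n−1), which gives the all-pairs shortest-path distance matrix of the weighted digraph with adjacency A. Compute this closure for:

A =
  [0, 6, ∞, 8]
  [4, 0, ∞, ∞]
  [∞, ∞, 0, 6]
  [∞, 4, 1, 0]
Closure =
  [0, 6, 9, 8]
  [4, 0, 13, 12]
  [14, 10, 0, 6]
  [8, 4, 1, 0]

This is the Floyd-Warshall all-pairs shortest-path computation. For each intermediate vertex k = 0, 1, …, 3, update dist[i][j] ← min(dist[i][j], dist[i][k] + dist[k][j]). The final matrix gives, for each (i, j), the minimum total weight of any directed path from i to j (possibly empty when i = j).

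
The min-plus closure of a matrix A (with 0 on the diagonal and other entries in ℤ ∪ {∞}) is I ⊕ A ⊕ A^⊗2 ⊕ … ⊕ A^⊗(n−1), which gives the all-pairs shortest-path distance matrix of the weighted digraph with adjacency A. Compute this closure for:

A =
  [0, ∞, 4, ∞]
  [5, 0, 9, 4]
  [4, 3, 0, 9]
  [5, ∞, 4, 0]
Closure =
  [0, 7, 4, 11]
  [5, 0, 8, 4]
  [4, 3, 0, 7]
  [5, 7, 4, 0]

This is the Floyd-Warshall all-pairs shortest-path computation. For each intermediate vertex k = 0, 1, …, 3, update dist[i][j] ← min(dist[i][j], dist[i][k] + dist[k][j]). The final matrix gives, for each (i, j), the minimum total weight of any directed path from i to j (possibly empty when i = j).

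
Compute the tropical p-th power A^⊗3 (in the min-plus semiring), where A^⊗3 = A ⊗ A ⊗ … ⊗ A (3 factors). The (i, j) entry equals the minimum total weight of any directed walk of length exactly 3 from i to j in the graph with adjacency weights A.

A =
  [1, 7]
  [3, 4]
A^⊗3 =
  [3, 9]
  [5, 11]

Each entry (A^⊗3)_ij equals the minimum over all length-3 walks i = v_0 → v_1 → … → v_3 = j of Σ_t A[v_t][v_{t+1}]. For example, for (i, j) = (0, 1) we minimise over 4 possible intermediate vertex sequences; the minimum is 9, attained along the walk 0 → 0 → 0 → 1.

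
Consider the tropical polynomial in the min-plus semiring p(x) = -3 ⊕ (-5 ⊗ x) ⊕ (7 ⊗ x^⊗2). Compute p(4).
p(4) = -3

A tropical monomial a ⊗ x^⊗i evaluates to a + i · x. Evaluating each term at x = 4:
  Term 0 contributes -3 + 0 · 4 = -3
  Term 1 contributes -5 + 1 · 4 = -1
  Term 2 contributes 7 + 2 · 4 = 15
p(4) = ⊕ of these = min[-3, -1, 15] = -3.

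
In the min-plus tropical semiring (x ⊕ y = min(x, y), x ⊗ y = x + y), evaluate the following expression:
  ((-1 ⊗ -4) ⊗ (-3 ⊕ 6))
((-1 ⊗ -4) ⊗ (-3 ⊕ 6)) = -8

Expand innermost to outermost. Recall ⊕ takes the minimum of its arguments and ⊗ takes their sum. Working out the expression ((-1 ⊗ -4) ⊗ (-3 ⊕ 6)) gives -8.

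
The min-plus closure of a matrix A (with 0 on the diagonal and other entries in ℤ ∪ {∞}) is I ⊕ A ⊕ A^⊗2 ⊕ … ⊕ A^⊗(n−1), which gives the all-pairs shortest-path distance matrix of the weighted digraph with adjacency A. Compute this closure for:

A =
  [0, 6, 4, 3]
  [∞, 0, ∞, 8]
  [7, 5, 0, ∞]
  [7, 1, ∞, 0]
Closure =
  [0, 4, 4, 3]
  [15, 0, 19, 8]
  [7, 5, 0, 10]
  [7, 1, 11, 0]

This is the Floyd-Warshall all-pairs shortest-path computation. For each intermediate vertex k = 0, 1, …, 3, update dist[i][j] ← min(dist[i][j], dist[i][k] + dist[k][j]). The final matrix gives, for each (i, j), the minimum total weight of any directed path from i to j (possibly empty when i = j).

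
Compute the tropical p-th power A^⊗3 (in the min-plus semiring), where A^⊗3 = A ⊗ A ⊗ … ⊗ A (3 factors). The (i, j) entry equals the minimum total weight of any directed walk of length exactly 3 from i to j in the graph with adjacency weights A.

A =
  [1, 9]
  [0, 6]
A^⊗3 =
  [3, 11]
  [2, 10]

Each entry (A^⊗3)_ij equals the minimum over all length-3 walks i = v_0 → v_1 → … → v_3 = j of Σ_t A[v_t][v_{t+1}]. For example, for (i, j) = (0, 1) we minimise over 4 possible intermediate vertex sequences; the minimum is 11, attained along the walk 0 → 0 → 0 → 1.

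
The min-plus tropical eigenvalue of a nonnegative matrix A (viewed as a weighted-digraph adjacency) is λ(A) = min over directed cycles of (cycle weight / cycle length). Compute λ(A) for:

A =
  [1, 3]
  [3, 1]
λ(A) = 1

Enumerate directed cycles and compute their means (weight / length). Sample:
  cycle 0 → 0: weight = 1, length = 1, mean = 1/1 ≈ 1.000
  cycle 1 → 1: weight = 1, length = 1, mean = 1/1 ≈ 1.000
  cycle 0 → 1 → 0: weight = 6, length = 2, mean = 6/2 ≈ 3.000
  cycle 1 → 0 → 1: weight = 6, length = 2, mean = 6/2 ≈ 3.000
Minimum mean = 1.000, attained e.g. along the cycle 0 → 0 with weight 1 and length 1. So λ(A) = 1/1 = 1.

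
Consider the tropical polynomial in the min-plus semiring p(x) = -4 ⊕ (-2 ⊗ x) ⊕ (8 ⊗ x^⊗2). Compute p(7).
p(7) = -4

A tropical monomial a ⊗ x^⊗i evaluates to a + i · x. Evaluating each term at x = 7:
  Term 0 contributes -4 + 0 · 7 = -4
  Term 1 contributes -2 + 1 · 7 = 5
  Term 2 contributes 8 + 2 · 7 = 22
p(7) = ⊕ of these = min[-4, 5, 22] = -4.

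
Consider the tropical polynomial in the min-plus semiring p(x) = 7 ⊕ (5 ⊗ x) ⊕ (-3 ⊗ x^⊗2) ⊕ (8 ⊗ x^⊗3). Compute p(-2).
p(-2) = -7

A tropical monomial a ⊗ x^⊗i evaluates to a + i · x. Evaluating each term at x = -2:
  Term 0 contributes 7 + 0 · -2 = 7
  Term 1 contributes 5 + 1 · -2 = 3
  Term 2 contributes -3 + 2 · -2 = -7
  Term 3 contributes 8 + 3 · -2 = 2
p(-2) = ⊕ of these = min[7, 3, -7, 2] = -7.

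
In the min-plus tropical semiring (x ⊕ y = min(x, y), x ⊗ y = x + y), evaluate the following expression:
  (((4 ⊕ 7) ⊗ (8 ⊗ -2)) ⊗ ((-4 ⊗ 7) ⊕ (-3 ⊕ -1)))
(((4 ⊕ 7) ⊗ (8 ⊗ -2)) ⊗ ((-4 ⊗ 7) ⊕ (-3 ⊕ -1))) = 7

Expand innermost to outermost. Recall ⊕ takes the minimum of its arguments and ⊗ takes their sum. Working out the expression (((4 ⊕ 7) ⊗ (8 ⊗ -2)) ⊗ ((-4 ⊗ 7) ⊕ (-3 ⊕ -1))) gives 7.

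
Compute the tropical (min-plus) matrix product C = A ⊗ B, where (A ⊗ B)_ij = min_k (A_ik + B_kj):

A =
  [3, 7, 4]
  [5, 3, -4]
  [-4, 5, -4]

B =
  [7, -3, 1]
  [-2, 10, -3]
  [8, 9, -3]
A ⊗ B =
  [5, 0, 1]
  [1, 2, -7]
  [3, -7, -7]

Apply the min-plus product entry-by-entry:
  C[0][0] = min over k of (A[0][0] + B[0][0] = 3 + 7 = 10, A[0][1] + B[1][0] = 7 + -2 = 5, A[0][2] + B[2][0] = 4 + 8 = 12) = 5 (attained at k = 1)
  C[0][1] = min over k of (A[0][0] + B[0][1] = 3 + -3 = 0, A[0][1] + B[1][1] = 7 + 10 = 17, A[0][2] + B[2][1] = 4 + 9 = 13) = 0 (attained at k = 0)
  C[0][2] = min over k of (A[0][0] + B[0][2] = 3 + 1 = 4, A[0][1] + B[1][2] = 7 + -3 = 4, A[0][2] + B[2][2] = 4 + -3 = 1) = 1 (attained at k = 2)
  C[1][0] = min over k of (A[1][0] + B[0][0] = 5 + 7 = 12, A[1][1] + B[1][0] = 3 + -2 = 1, A[1][2] + B[2][0] = -4 + 8 = 4) = 1 (attained at k = 1)
  C[1][1] = min over k of (A[1][0] + B[0][1] = 5 + -3 = 2, A[1][1] + B[1][1] = 3 + 10 = 13, A[1][2] + B[2][1] = -4 + 9 = 5) = 2 (attained at k = 0)
  C[1][2] = min over k of (A[1][0] + B[0][2] = 5 + 1 = 6, A[1][1] + B[1][2] = 3 + -3 = 0, A[1][2] + B[2][2] = -4 + -3 = -7) = -7 (attained at k = 2)
  C[2][0] = min over k of (A[2][0] + B[0][0] = -4 + 7 = 3, A[2][1] + B[1][0] = 5 + -2 = 3, A[2][2] + B[2][0] = -4 + 8 = 4) = 3 (attained at k = 0)
  C[2][1] = min over k of (A[2][0] + B[0][1] = -4 + -3 = -7, A[2][1] + B[1][1] = 5 + 10 = 15, A[2][2] + B[2][1] = -4 + 9 = 5) = -7 (attained at k = 0)
  C[2][2] = min over k of (A[2][0] + B[0][2] = -4 + 1 = -3, A[2][1] + B[1][2] = 5 + -3 = 2, A[2][2] + B[2][2] = -4 + -3 = -7) = -7 (attained at k = 2)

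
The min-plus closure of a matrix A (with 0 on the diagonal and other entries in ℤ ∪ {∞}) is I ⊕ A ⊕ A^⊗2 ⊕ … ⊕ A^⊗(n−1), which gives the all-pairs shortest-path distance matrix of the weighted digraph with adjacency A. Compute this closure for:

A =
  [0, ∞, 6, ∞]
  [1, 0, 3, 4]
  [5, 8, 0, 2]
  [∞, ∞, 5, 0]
Closure =
  [0, 14, 6, 8]
  [1, 0, 3, 4]
  [5, 8, 0, 2]
  [10, 13, 5, 0]

This is the Floyd-Warshall all-pairs shortest-path computation. For each intermediate vertex k = 0, 1, …, 3, update dist[i][j] ← min(dist[i][j], dist[i][k] + dist[k][j]). The final matrix gives, for each (i, j), the minimum total weight of any directed path from i to j (possibly empty when i = j).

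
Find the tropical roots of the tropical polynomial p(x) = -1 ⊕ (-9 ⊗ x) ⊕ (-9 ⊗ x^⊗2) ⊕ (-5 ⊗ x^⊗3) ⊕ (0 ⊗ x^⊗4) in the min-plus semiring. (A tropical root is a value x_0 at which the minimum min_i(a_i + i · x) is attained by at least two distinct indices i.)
Roots: {-5, -4, 0, 8}

Each tropical root is a break point of the lower envelope of the lines y = a_i + i · x (there are 5 lines, with slopes 0, 1, ..., 4). Only the lines that attain the minimum somewhere contribute to roots; other lines are dominated. Here the surviving (envelope) indices are i = 4, i = 3, i = 2, i = 1, i = 0.
Intersections between consecutive envelope lines give the roots: for adjacent envelope indices i < j the intersection is x = (a_i − a_j) / (j − i). Reading off the sorted break points: {-5, -4, 0, 8}.
Verification: at each break x_0, at least two indices attain the minimum of min_i(a_i + i · x_0).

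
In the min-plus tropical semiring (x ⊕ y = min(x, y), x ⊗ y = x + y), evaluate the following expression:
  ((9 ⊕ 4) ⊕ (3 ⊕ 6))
((9 ⊕ 4) ⊕ (3 ⊕ 6)) = 3

Expand innermost to outermost. Recall ⊕ takes the minimum of its arguments and ⊗ takes their sum. Working out the expression ((9 ⊕ 4) ⊕ (3 ⊕ 6)) gives 3.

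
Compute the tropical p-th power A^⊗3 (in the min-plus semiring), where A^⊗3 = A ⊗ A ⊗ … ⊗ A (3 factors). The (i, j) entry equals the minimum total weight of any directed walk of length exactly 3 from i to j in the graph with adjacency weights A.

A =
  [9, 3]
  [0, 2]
A^⊗3 =
  [5, 6]
  [3, 5]

Each entry (A^⊗3)_ij equals the minimum over all length-3 walks i = v_0 → v_1 → … → v_3 = j of Σ_t A[v_t][v_{t+1}]. For example, for (i, j) = (0, 1) we minimise over 4 possible intermediate vertex sequences; the minimum is 6, attained along the walk 0 → 1 → 0 → 1.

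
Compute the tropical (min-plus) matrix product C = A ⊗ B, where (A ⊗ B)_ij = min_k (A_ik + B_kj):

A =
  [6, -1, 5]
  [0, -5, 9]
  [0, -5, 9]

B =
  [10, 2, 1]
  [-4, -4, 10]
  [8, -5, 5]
A ⊗ B =
  [-5, -5, 7]
  [-9, -9, 1]
  [-9, -9, 1]

Apply the min-plus product entry-by-entry:
  C[0][0] = min over k of (A[0][0] + B[0][0] = 6 + 10 = 16, A[0][1] + B[1][0] = -1 + -4 = -5, A[0][2] + B[2][0] = 5 + 8 = 13) = -5 (attained at k = 1)
  C[0][1] = min over k of (A[0][0] + B[0][1] = 6 + 2 = 8, A[0][1] + B[1][1] = -1 + -4 = -5, A[0][2] + B[2][1] = 5 + -5 = 0) = -5 (attained at k = 1)
  C[0][2] = min over k of (A[0][0] + B[0][2] = 6 + 1 = 7, A[0][1] + B[1][2] = -1 + 10 = 9, A[0][2] + B[2][2] = 5 + 5 = 10) = 7 (attained at k = 0)
  C[1][0] = min over k of (A[1][0] + B[0][0] = 0 + 10 = 10, A[1][1] + B[1][0] = -5 + -4 = -9, A[1][2] + B[2][0] = 9 + 8 = 17) = -9 (attained at k = 1)
  C[1][1] = min over k of (A[1][0] + B[0][1] = 0 + 2 = 2, A[1][1] + B[1][1] = -5 + -4 = -9, A[1][2] + B[2][1] = 9 + -5 = 4) = -9 (attained at k = 1)
  C[1][2] = min over k of (A[1][0] + B[0][2] = 0 + 1 = 1, A[1][1] + B[1][2] = -5 + 10 = 5, A[1][2] + B[2][2] = 9 + 5 = 14) = 1 (attained at k = 0)
  C[2][0] = min over k of (A[2][0] + B[0][0] = 0 + 10 = 10, A[2][1] + B[1][0] = -5 + -4 = -9, A[2][2] + B[2][0] = 9 + 8 = 17) = -9 (attained at k = 1)
  C[2][1] = min over k of (A[2][0] + B[0][1] = 0 + 2 = 2, A[2][1] + B[1][1] = -5 + -4 = -9, A[2][2] + B[2][1] = 9 + -5 = 4) = -9 (attained at k = 1)
  C[2][2] = min over k of (A[2][0] + B[0][2] = 0 + 1 = 1, A[2][1] + B[1][2] = -5 + 10 = 5, A[2][2] + B[2][2] = 9 + 5 = 14) = 1 (attained at k = 0)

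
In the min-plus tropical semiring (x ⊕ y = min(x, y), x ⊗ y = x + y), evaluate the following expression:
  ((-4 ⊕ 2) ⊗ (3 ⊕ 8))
((-4 ⊕ 2) ⊗ (3 ⊕ 8)) = -1

Expand innermost to outermost. Recall ⊕ takes the minimum of its arguments and ⊗ takes their sum. Working out the expression ((-4 ⊕ 2) ⊗ (3 ⊕ 8)) gives -1.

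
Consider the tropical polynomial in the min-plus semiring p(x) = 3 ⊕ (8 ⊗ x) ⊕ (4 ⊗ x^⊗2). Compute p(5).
p(5) = 3

A tropical monomial a ⊗ x^⊗i evaluates to a + i · x. Evaluating each term at x = 5:
  Term 0 contributes 3 + 0 · 5 = 3
  Term 1 contributes 8 + 1 · 5 = 13
  Term 2 contributes 4 + 2 · 5 = 14
p(5) = ⊕ of these = min[3, 13, 14] = 3.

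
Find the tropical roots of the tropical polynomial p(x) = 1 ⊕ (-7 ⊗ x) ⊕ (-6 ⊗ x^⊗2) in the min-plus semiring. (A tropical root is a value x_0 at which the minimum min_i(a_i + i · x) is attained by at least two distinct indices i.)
Roots: {-1, 8}

Each tropical root is a break point of the lower envelope of the lines y = a_i + i · x (there are 3 lines, with slopes 0, 1, ..., 2). Only the lines that attain the minimum somewhere contribute to roots; other lines are dominated. Here the surviving (envelope) indices are i = 2, i = 1, i = 0.
Intersections between consecutive envelope lines give the roots: for adjacent envelope indices i < j the intersection is x = (a_i − a_j) / (j − i). Reading off the sorted break points: {-1, 8}.
Verification: at each break x_0, at least two indices attain the minimum of min_i(a_i + i · x_0).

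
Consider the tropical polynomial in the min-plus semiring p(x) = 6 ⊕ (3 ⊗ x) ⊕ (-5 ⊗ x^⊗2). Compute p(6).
p(6) = 6

A tropical monomial a ⊗ x^⊗i evaluates to a + i · x. Evaluating each term at x = 6:
  Term 0 contributes 6 + 0 · 6 = 6
  Term 1 contributes 3 + 1 · 6 = 9
  Term 2 contributes -5 + 2 · 6 = 7
p(6) = ⊕ of these = min[6, 9, 7] = 6.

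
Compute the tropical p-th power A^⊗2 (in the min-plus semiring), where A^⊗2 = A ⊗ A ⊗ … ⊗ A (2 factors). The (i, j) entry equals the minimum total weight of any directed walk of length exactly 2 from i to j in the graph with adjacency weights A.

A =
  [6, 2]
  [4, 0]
A^⊗2 =
  [6, 2]
  [4, 0]

Each entry (A^⊗2)_ij equals the minimum over all length-2 walks i = v_0 → v_1 → … → v_2 = j of Σ_t A[v_t][v_{t+1}]. For example, for (i, j) = (0, 1) we minimise over 2 possible intermediate vertex sequences; the minimum is 2, attained along the walk 0 → 1 → 1.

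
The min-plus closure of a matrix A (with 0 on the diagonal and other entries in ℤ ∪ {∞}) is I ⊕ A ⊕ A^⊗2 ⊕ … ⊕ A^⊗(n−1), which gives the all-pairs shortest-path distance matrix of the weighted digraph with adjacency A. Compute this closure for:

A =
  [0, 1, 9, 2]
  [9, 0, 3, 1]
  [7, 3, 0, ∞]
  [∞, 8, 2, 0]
Closure =
  [0, 1, 4, 2]
  [9, 0, 3, 1]
  [7, 3, 0, 4]
  [9, 5, 2, 0]

This is the Floyd-Warshall all-pairs shortest-path computation. For each intermediate vertex k = 0, 1, …, 3, update dist[i][j] ← min(dist[i][j], dist[i][k] + dist[k][j]). The final matrix gives, for each (i, j), the minimum total weight of any directed path from i to j (possibly empty when i = j).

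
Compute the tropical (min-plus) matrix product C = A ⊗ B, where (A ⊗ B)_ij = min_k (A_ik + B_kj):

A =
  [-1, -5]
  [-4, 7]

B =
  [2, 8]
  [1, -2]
A ⊗ B =
  [-4, -7]
  [-2, 4]

Apply the min-plus product entry-by-entry:
  C[0][0] = min over k of (A[0][0] + B[0][0] = -1 + 2 = 1, A[0][1] + B[1][0] = -5 + 1 = -4) = -4 (attained at k = 1)
  C[0][1] = min over k of (A[0][0] + B[0][1] = -1 + 8 = 7, A[0][1] + B[1][1] = -5 + -2 = -7) = -7 (attained at k = 1)
  C[1][0] = min over k of (A[1][0] + B[0][0] = -4 + 2 = -2, A[1][1] + B[1][0] = 7 + 1 = 8) = -2 (attained at k = 0)
  C[1][1] = min over k of (A[1][0] + B[0][1] = -4 + 8 = 4, A[1][1] + B[1][1] = 7 + -2 = 5) = 4 (attained at k = 0)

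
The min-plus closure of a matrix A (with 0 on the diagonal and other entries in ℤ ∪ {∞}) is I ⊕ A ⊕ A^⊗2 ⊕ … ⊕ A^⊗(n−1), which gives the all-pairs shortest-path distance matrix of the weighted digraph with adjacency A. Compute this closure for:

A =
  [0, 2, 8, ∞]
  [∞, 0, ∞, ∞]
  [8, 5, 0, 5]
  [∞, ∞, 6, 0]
Closure =
  [0, 2, 8, 13]
  [∞, 0, ∞, ∞]
  [8, 5, 0, 5]
  [14, 11, 6, 0]

This is the Floyd-Warshall all-pairs shortest-path computation. For each intermediate vertex k = 0, 1, …, 3, update dist[i][j] ← min(dist[i][j], dist[i][k] + dist[k][j]). The final matrix gives, for each (i, j), the minimum total weight of any directed path from i to j (possibly empty when i = j).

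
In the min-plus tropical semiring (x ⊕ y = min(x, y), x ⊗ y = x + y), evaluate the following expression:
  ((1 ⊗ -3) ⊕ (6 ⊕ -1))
((1 ⊗ -3) ⊕ (6 ⊕ -1)) = -2

Expand innermost to outermost. Recall ⊕ takes the minimum of its arguments and ⊗ takes their sum. Working out the expression ((1 ⊗ -3) ⊕ (6 ⊕ -1)) gives -2.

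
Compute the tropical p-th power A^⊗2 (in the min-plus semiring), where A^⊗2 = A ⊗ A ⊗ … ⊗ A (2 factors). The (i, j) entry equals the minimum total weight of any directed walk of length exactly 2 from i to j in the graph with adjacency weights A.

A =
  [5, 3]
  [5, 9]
A^⊗2 =
  [8, 8]
  [10, 8]

Each entry (A^⊗2)_ij equals the minimum over all length-2 walks i = v_0 → v_1 → … → v_2 = j of Σ_t A[v_t][v_{t+1}]. For example, for (i, j) = (0, 1) we minimise over 2 possible intermediate vertex sequences; the minimum is 8, attained along the walk 0 → 0 → 1.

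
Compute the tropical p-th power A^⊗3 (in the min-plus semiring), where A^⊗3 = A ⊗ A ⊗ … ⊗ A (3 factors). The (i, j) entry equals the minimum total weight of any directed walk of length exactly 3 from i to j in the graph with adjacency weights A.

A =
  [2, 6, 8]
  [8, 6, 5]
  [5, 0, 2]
A^⊗3 =
  [6, 10, 12]
  [12, 7, 9]
  [9, 4, 6]

Each entry (A^⊗3)_ij equals the minimum over all length-3 walks i = v_0 → v_1 → … → v_3 = j of Σ_t A[v_t][v_{t+1}]. For example, for (i, j) = (0, 2) we minimise over 9 possible intermediate vertex sequences; the minimum is 12, attained along the walk 0 → 0 → 0 → 2.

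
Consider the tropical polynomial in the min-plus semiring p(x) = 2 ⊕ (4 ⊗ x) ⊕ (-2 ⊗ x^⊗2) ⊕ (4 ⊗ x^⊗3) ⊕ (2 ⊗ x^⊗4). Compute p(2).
p(2) = 2

A tropical monomial a ⊗ x^⊗i evaluates to a + i · x. Evaluating each term at x = 2:
  Term 0 contributes 2 + 0 · 2 = 2
  Term 1 contributes 4 + 1 · 2 = 6
  Term 2 contributes -2 + 2 · 2 = 2
  Term 3 contributes 4 + 3 · 2 = 10
  Term 4 contributes 2 + 4 · 2 = 10
p(2) = ⊕ of these = min[2, 6, 2, 10, 10] = 2.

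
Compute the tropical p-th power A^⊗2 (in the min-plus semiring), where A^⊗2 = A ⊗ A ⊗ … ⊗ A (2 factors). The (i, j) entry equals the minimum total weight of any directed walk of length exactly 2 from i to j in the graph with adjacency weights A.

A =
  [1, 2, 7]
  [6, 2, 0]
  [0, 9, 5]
A^⊗2 =
  [2, 3, 2]
  [0, 4, 2]
  [1, 2, 7]

Each entry (A^⊗2)_ij equals the minimum over all length-2 walks i = v_0 → v_1 → … → v_2 = j of Σ_t A[v_t][v_{t+1}]. For example, for (i, j) = (0, 2) we minimise over 3 possible intermediate vertex sequences; the minimum is 2, attained along the walk 0 → 1 → 2.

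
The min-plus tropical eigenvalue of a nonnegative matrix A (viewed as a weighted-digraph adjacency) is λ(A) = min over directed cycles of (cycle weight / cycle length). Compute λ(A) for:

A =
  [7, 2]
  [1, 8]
λ(A) = 3/2

Enumerate directed cycles and compute their means (weight / length). Sample:
  cycle 0 → 0: weight = 7, length = 1, mean = 7/1 ≈ 7.000
  cycle 1 → 1: weight = 8, length = 1, mean = 8/1 ≈ 8.000
  cycle 0 → 1 → 0: weight = 3, length = 2, mean = 3/2 ≈ 1.500
  cycle 1 → 0 → 1: weight = 3, length = 2, mean = 3/2 ≈ 1.500
Minimum mean = 1.500, attained e.g. along the cycle 0 → 1 → 0 with weight 3 and length 2. So λ(A) = 3/2 = 3/2.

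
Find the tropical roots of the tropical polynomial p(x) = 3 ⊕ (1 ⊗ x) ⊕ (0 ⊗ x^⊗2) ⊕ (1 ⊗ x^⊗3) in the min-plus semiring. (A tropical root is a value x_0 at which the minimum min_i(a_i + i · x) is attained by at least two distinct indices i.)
Roots: {-1, 1, 2}

Each tropical root is a break point of the lower envelope of the lines y = a_i + i · x (there are 4 lines, with slopes 0, 1, ..., 3). Only the lines that attain the minimum somewhere contribute to roots; other lines are dominated. Here the surviving (envelope) indices are i = 3, i = 2, i = 1, i = 0.
Intersections between consecutive envelope lines give the roots: for adjacent envelope indices i < j the intersection is x = (a_i − a_j) / (j − i). Reading off the sorted break points: {-1, 1, 2}.
Verification: at each break x_0, at least two indices attain the minimum of min_i(a_i + i · x_0).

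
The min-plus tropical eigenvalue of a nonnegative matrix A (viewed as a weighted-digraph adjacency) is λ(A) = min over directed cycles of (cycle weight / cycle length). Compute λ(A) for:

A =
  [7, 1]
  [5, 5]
λ(A) = 3

Enumerate directed cycles and compute their means (weight / length). Sample:
  cycle 0 → 0: weight = 7, length = 1, mean = 7/1 ≈ 7.000
  cycle 1 → 1: weight = 5, length = 1, mean = 5/1 ≈ 5.000
  cycle 0 → 1 → 0: weight = 6, length = 2, mean = 6/2 ≈ 3.000
  cycle 1 → 0 → 1: weight = 6, length = 2, mean = 6/2 ≈ 3.000
Minimum mean = 3.000, attained e.g. along the cycle 0 → 1 → 0 with weight 6 and length 2. So λ(A) = 6/2 = 3.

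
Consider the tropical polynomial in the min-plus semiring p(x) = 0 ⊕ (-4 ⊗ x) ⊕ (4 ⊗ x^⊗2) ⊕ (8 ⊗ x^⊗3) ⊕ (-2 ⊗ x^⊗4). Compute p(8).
p(8) = 0

A tropical monomial a ⊗ x^⊗i evaluates to a + i · x. Evaluating each term at x = 8:
  Term 0 contributes 0 + 0 · 8 = 0
  Term 1 contributes -4 + 1 · 8 = 4
  Term 2 contributes 4 + 2 · 8 = 20
  Term 3 contributes 8 + 3 · 8 = 32
  Term 4 contributes -2 + 4 · 8 = 30
p(8) = ⊕ of these = min[0, 4, 20, 32, 30] = 0.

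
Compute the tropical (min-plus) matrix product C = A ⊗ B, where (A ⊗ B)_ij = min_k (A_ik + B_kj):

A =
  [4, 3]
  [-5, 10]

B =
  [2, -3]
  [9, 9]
A ⊗ B =
  [6, 1]
  [-3, -8]

Apply the min-plus product entry-by-entry:
  C[0][0] = min over k of (A[0][0] + B[0][0] = 4 + 2 = 6, A[0][1] + B[1][0] = 3 + 9 = 12) = 6 (attained at k = 0)
  C[0][1] = min over k of (A[0][0] + B[0][1] = 4 + -3 = 1, A[0][1] + B[1][1] = 3 + 9 = 12) = 1 (attained at k = 0)
  C[1][0] = min over k of (A[1][0] + B[0][0] = -5 + 2 = -3, A[1][1] + B[1][0] = 10 + 9 = 19) = -3 (attained at k = 0)
  C[1][1] = min over k of (A[1][0] + B[0][1] = -5 + -3 = -8, A[1][1] + B[1][1] = 10 + 9 = 19) = -8 (attained at k = 0)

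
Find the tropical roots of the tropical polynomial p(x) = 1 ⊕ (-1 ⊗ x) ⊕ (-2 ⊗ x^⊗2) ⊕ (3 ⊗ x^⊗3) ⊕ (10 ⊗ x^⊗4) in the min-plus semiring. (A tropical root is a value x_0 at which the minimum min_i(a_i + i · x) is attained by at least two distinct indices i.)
Roots: {-7, -5, 1, 2}

Each tropical root is a break point of the lower envelope of the lines y = a_i + i · x (there are 5 lines, with slopes 0, 1, ..., 4). Only the lines that attain the minimum somewhere contribute to roots; other lines are dominated. Here the surviving (envelope) indices are i = 4, i = 3, i = 2, i = 1, i = 0.
Intersections between consecutive envelope lines give the roots: for adjacent envelope indices i < j the intersection is x = (a_i − a_j) / (j − i). Reading off the sorted break points: {-7, -5, 1, 2}.
Verification: at each break x_0, at least two indices attain the minimum of min_i(a_i + i · x_0).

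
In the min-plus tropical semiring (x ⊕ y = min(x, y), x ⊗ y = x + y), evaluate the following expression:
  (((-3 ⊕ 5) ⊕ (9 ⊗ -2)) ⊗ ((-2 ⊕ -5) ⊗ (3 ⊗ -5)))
(((-3 ⊕ 5) ⊕ (9 ⊗ -2)) ⊗ ((-2 ⊕ -5) ⊗ (3 ⊗ -5))) = -10

Expand innermost to outermost. Recall ⊕ takes the minimum of its arguments and ⊗ takes their sum. Working out the expression (((-3 ⊕ 5) ⊕ (9 ⊗ -2)) ⊗ ((-2 ⊕ -5) ⊗ (3 ⊗ -5))) gives -10.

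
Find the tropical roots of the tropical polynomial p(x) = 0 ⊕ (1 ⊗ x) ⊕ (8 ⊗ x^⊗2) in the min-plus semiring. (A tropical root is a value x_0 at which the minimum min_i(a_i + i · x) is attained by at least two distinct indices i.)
Roots: {-7, -1}

Each tropical root is a break point of the lower envelope of the lines y = a_i + i · x (there are 3 lines, with slopes 0, 1, ..., 2). Only the lines that attain the minimum somewhere contribute to roots; other lines are dominated. Here the surviving (envelope) indices are i = 2, i = 1, i = 0.
Intersections between consecutive envelope lines give the roots: for adjacent envelope indices i < j the intersection is x = (a_i − a_j) / (j − i). Reading off the sorted break points: {-7, -1}.
Verification: at each break x_0, at least two indices attain the minimum of min_i(a_i + i · x_0).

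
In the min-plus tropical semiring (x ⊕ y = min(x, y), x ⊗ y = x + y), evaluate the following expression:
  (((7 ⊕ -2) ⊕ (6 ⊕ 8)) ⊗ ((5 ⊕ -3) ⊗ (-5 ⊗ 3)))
(((7 ⊕ -2) ⊕ (6 ⊕ 8)) ⊗ ((5 ⊕ -3) ⊗ (-5 ⊗ 3))) = -7

Expand innermost to outermost. Recall ⊕ takes the minimum of its arguments and ⊗ takes their sum. Working out the expression (((7 ⊕ -2) ⊕ (6 ⊕ 8)) ⊗ ((5 ⊕ -3) ⊗ (-5 ⊗ 3))) gives -7.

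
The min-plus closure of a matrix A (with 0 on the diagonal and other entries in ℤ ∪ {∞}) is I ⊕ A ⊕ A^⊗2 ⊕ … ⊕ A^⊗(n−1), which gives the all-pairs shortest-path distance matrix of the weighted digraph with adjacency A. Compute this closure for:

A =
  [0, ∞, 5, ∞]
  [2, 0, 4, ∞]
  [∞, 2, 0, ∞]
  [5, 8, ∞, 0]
Closure =
  [0, 7, 5, ∞]
  [2, 0, 4, ∞]
  [4, 2, 0, ∞]
  [5, 8, 10, 0]

This is the Floyd-Warshall all-pairs shortest-path computation. For each intermediate vertex k = 0, 1, …, 3, update dist[i][j] ← min(dist[i][j], dist[i][k] + dist[k][j]). The final matrix gives, for each (i, j), the minimum total weight of any directed path from i to j (possibly empty when i = j).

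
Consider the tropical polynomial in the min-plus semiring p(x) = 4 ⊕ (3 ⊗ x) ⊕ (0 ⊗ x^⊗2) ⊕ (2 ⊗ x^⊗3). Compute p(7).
p(7) = 4

A tropical monomial a ⊗ x^⊗i evaluates to a + i · x. Evaluating each term at x = 7:
  Term 0 contributes 4 + 0 · 7 = 4
  Term 1 contributes 3 + 1 · 7 = 10
  Term 2 contributes 0 + 2 · 7 = 14
  Term 3 contributes 2 + 3 · 7 = 23
p(7) = ⊕ of these = min[4, 10, 14, 23] = 4.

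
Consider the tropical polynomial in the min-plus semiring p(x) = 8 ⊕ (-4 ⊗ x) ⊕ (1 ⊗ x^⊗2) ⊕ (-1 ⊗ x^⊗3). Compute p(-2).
p(-2) = -7

A tropical monomial a ⊗ x^⊗i evaluates to a + i · x. Evaluating each term at x = -2:
  Term 0 contributes 8 + 0 · -2 = 8
  Term 1 contributes -4 + 1 · -2 = -6
  Term 2 contributes 1 + 2 · -2 = -3
  Term 3 contributes -1 + 3 · -2 = -7
p(-2) = ⊕ of these = min[8, -6, -3, -7] = -7.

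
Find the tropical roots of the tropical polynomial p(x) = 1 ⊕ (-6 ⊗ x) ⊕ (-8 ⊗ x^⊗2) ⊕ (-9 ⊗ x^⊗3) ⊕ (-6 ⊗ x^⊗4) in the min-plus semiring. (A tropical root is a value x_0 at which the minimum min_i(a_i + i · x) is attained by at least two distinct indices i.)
Roots: {-3, 1, 2, 7}

Each tropical root is a break point of the lower envelope of the lines y = a_i + i · x (there are 5 lines, with slopes 0, 1, ..., 4). Only the lines that attain the minimum somewhere contribute to roots; other lines are dominated. Here the surviving (envelope) indices are i = 4, i = 3, i = 2, i = 1, i = 0.
Intersections between consecutive envelope lines give the roots: for adjacent envelope indices i < j the intersection is x = (a_i − a_j) / (j − i). Reading off the sorted break points: {-3, 1, 2, 7}.
Verification: at each break x_0, at least two indices attain the minimum of min_i(a_i + i · x_0).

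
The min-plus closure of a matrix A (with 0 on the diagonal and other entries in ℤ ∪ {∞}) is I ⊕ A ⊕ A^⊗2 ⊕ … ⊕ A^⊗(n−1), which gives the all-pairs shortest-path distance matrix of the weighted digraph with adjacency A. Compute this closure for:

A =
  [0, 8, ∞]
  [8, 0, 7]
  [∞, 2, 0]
Closure =
  [0, 8, 15]
  [8, 0, 7]
  [10, 2, 0]

This is the Floyd-Warshall all-pairs shortest-path computation. For each intermediate vertex k = 0, 1, …, 2, update dist[i][j] ← min(dist[i][j], dist[i][k] + dist[k][j]). The final matrix gives, for each (i, j), the minimum total weight of any directed path from i to j (possibly empty when i = j).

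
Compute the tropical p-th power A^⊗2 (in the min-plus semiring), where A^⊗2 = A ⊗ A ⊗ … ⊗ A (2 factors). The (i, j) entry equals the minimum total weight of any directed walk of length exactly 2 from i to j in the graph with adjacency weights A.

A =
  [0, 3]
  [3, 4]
A^⊗2 =
  [0, 3]
  [3, 6]

Each entry (A^⊗2)_ij equals the minimum over all length-2 walks i = v_0 → v_1 → … → v_2 = j of Σ_t A[v_t][v_{t+1}]. For example, for (i, j) = (0, 1) we minimise over 2 possible intermediate vertex sequences; the minimum is 3, attained along the walk 0 → 0 → 1.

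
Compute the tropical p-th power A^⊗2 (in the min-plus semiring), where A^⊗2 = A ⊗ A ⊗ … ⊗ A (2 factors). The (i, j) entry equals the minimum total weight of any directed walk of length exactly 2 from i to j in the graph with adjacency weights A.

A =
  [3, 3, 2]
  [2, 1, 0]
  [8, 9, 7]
A^⊗2 =
  [5, 4, 3]
  [3, 2, 1]
  [11, 10, 9]

Each entry (A^⊗2)_ij equals the minimum over all length-2 walks i = v_0 → v_1 → … → v_2 = j of Σ_t A[v_t][v_{t+1}]. For example, for (i, j) = (0, 2) we minimise over 3 possible intermediate vertex sequences; the minimum is 3, attained along the walk 0 → 1 → 2.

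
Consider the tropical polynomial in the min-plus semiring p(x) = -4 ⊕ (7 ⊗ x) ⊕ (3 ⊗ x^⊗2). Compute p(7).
p(7) = -4

A tropical monomial a ⊗ x^⊗i evaluates to a + i · x. Evaluating each term at x = 7:
  Term 0 contributes -4 + 0 · 7 = -4
  Term 1 contributes 7 + 1 · 7 = 14
  Term 2 contributes 3 + 2 · 7 = 17
p(7) = ⊕ of these = min[-4, 14, 17] = -4.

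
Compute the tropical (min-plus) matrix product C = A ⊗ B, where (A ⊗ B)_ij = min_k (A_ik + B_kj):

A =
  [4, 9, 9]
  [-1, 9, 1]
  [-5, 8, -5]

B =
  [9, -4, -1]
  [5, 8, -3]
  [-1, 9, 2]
A ⊗ B =
  [8, 0, 3]
  [0, -5, -2]
  [-6, -9, -6]

Apply the min-plus product entry-by-entry:
  C[0][0] = min over k of (A[0][0] + B[0][0] = 4 + 9 = 13, A[0][1] + B[1][0] = 9 + 5 = 14, A[0][2] + B[2][0] = 9 + -1 = 8) = 8 (attained at k = 2)
  C[0][1] = min over k of (A[0][0] + B[0][1] = 4 + -4 = 0, A[0][1] + B[1][1] = 9 + 8 = 17, A[0][2] + B[2][1] = 9 + 9 = 18) = 0 (attained at k = 0)
  C[0][2] = min over k of (A[0][0] + B[0][2] = 4 + -1 = 3, A[0][1] + B[1][2] = 9 + -3 = 6, A[0][2] + B[2][2] = 9 + 2 = 11) = 3 (attained at k = 0)
  C[1][0] = min over k of (A[1][0] + B[0][0] = -1 + 9 = 8, A[1][1] + B[1][0] = 9 + 5 = 14, A[1][2] + B[2][0] = 1 + -1 = 0) = 0 (attained at k = 2)
  C[1][1] = min over k of (A[1][0] + B[0][1] = -1 + -4 = -5, A[1][1] + B[1][1] = 9 + 8 = 17, A[1][2] + B[2][1] = 1 + 9 = 10) = -5 (attained at k = 0)
  C[1][2] = min over k of (A[1][0] + B[0][2] = -1 + -1 = -2, A[1][1] + B[1][2] = 9 + -3 = 6, A[1][2] + B[2][2] = 1 + 2 = 3) = -2 (attained at k = 0)
  C[2][0] = min over k of (A[2][0] + B[0][0] = -5 + 9 = 4, A[2][1] + B[1][0] = 8 + 5 = 13, A[2][2] + B[2][0] = -5 + -1 = -6) = -6 (attained at k = 2)
  C[2][1] = min over k of (A[2][0] + B[0][1] = -5 + -4 = -9, A[2][1] + B[1][1] = 8 + 8 = 16, A[2][2] + B[2][1] = -5 + 9 = 4) = -9 (attained at k = 0)
  C[2][2] = min over k of (A[2][0] + B[0][2] = -5 + -1 = -6, A[2][1] + B[1][2] = 8 + -3 = 5, A[2][2] + B[2][2] = -5 + 2 = -3) = -6 (attained at k = 0)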